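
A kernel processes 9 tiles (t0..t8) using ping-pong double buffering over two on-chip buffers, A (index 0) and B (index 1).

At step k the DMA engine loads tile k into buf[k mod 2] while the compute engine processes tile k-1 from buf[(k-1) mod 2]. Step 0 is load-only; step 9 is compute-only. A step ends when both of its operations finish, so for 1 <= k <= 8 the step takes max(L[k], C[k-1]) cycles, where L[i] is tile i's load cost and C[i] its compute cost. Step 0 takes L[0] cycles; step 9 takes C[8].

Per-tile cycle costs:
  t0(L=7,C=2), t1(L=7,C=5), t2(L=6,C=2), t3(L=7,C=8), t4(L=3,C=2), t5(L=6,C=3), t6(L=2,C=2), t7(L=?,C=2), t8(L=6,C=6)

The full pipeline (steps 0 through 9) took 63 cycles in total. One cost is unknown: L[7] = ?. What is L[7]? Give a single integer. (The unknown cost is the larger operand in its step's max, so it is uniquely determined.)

step 0: dur = L[0]=7 = 7
step 1: dur = max(L[1]=7, C[0]=2) = 7
step 2: dur = max(L[2]=6, C[1]=5) = 6
step 3: dur = max(L[3]=7, C[2]=2) = 7
step 4: dur = max(L[4]=3, C[3]=8) = 8
step 5: dur = max(L[5]=6, C[4]=2) = 6
step 6: dur = max(L[6]=2, C[5]=3) = 3
step 7: dur = max(L[7]=?, C[6]=2) = L[7]  (unknown; binding)
step 8: dur = max(L[8]=6, C[7]=2) = 6
step 9: dur = C[8]=6 = 6
sum of known step durations = 56
dur[7] = total - known = 63 - 56 = 7
L[7] is the binding max in step 7, so L[7] = dur[7] = 7

L[7] = 7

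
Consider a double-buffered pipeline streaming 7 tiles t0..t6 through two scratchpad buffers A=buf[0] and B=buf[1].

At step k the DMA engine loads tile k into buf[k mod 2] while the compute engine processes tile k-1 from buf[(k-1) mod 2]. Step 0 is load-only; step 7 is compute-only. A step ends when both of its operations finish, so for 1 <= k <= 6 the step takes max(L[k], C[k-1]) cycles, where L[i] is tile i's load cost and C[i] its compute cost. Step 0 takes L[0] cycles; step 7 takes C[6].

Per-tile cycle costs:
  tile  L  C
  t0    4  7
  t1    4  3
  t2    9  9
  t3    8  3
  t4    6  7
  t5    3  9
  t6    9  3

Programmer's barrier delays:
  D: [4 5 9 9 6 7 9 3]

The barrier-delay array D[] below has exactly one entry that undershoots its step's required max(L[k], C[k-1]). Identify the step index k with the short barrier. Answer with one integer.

[0] required=L[0]=4=4 vs D=4 ok
[1] required=max(L[1]=4,C[0]=7)=7 vs D=5 SHORT
[2] required=max(L[2]=9,C[1]=3)=9 vs D=9 ok
[3] required=max(L[3]=8,C[2]=9)=9 vs D=9 ok
[4] required=max(L[4]=6,C[3]=3)=6 vs D=6 ok
[5] required=max(L[5]=3,C[4]=7)=7 vs D=7 ok
[6] required=max(L[6]=9,C[5]=9)=9 vs D=9 ok
[7] required=C[6]=3=3 vs D=3 ok

hazard at step 1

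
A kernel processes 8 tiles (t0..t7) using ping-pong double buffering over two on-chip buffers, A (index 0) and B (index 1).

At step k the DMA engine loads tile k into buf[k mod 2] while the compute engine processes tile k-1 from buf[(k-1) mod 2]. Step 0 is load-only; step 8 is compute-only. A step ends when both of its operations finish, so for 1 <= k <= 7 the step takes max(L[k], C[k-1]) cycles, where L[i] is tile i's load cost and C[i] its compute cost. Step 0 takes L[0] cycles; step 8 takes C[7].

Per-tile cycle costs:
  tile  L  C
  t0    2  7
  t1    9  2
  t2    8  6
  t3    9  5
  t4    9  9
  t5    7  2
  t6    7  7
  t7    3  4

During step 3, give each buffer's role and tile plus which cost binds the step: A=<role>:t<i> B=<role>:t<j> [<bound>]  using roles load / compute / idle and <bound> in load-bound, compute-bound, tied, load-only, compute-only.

[0] DMA t0→A (2c) ∥ CU idle ⇒ 2c, clock 2
[1] DMA t1→B (9c) ∥ CU A:t0 (7c) ⇒ 9c, clock 11
[2] DMA t2→A (8c) ∥ CU B:t1 (2c) ⇒ 8c, clock 19
[3] DMA t3→B (9c) ∥ CU A:t2 (6c) ⇒ 9c, clock 28
[4] DMA t4→A (9c) ∥ CU B:t3 (5c) ⇒ 9c, clock 37
[5] DMA t5→B (7c) ∥ CU A:t4 (9c) ⇒ 9c, clock 46
[6] DMA t6→A (7c) ∥ CU B:t5 (2c) ⇒ 7c, clock 53
[7] DMA t7→B (3c) ∥ CU A:t6 (7c) ⇒ 7c, clock 60
[8] DMA idle ∥ CU B:t7 (4c) ⇒ 4c, clock 64

step 3: A=compute:t2 B=load:t3 [load-bound]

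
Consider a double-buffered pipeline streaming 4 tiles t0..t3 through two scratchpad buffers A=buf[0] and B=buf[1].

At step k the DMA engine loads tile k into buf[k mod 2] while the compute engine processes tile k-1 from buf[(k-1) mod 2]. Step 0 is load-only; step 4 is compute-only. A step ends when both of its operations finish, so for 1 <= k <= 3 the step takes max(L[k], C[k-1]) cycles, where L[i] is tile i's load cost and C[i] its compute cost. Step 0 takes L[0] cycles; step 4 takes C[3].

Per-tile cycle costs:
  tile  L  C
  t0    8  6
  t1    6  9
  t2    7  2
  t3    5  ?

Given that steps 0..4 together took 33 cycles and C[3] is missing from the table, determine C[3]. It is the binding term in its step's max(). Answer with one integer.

step 0: dur = L[0]=8 = 8
step 1: dur = max(L[1]=6, C[0]=6) = 6
step 2: dur = max(L[2]=7, C[1]=9) = 9
step 3: dur = max(L[3]=5, C[2]=2) = 5
step 4: dur = C[3]=? = C[3]  (unknown; binding)
sum of known step durations = 28
dur[4] = total - known = 33 - 28 = 5
C[3] is the binding max in step 4, so C[3] = dur[4] = 5

C[3] = 5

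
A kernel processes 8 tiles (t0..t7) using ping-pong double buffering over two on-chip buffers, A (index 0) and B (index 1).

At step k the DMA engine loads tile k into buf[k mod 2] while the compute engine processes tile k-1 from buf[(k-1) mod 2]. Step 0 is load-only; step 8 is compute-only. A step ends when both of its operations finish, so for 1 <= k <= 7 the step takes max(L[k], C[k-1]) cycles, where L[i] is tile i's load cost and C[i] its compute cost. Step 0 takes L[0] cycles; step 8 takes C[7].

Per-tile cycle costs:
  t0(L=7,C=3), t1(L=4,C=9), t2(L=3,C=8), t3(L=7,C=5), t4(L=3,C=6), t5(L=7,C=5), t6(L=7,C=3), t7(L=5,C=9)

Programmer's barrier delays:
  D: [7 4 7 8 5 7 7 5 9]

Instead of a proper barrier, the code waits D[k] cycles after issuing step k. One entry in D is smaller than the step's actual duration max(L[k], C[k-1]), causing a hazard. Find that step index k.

hazard at step 2

[0] required=L[0]=7=7 vs D=7 ok
[1] required=max(L[1]=4,C[0]=3)=4 vs D=4 ok
[2] required=max(L[2]=3,C[1]=9)=9 vs D=7 SHORT
[3] required=max(L[3]=7,C[2]=8)=8 vs D=8 ok
[4] required=max(L[4]=3,C[3]=5)=5 vs D=5 ok
[5] required=max(L[5]=7,C[4]=6)=7 vs D=7 ok
[6] required=max(L[6]=7,C[5]=5)=7 vs D=7 ok
[7] required=max(L[7]=5,C[6]=3)=5 vs D=5 ok
[8] required=C[7]=9=9 vs D=9 ok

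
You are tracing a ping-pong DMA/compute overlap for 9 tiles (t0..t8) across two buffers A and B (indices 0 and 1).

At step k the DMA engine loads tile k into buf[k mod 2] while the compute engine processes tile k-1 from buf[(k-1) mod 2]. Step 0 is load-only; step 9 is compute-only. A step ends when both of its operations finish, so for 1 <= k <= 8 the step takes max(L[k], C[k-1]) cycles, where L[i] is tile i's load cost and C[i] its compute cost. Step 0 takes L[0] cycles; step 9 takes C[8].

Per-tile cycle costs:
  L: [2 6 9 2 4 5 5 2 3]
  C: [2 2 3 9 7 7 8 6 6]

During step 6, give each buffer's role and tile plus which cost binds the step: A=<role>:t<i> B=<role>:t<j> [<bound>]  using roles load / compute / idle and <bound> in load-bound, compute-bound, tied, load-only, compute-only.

step 6: A=load:t6 B=compute:t5 [compute-bound]

k=0 load=t0/2c comp=- wait=2 total=2
k=1 load=t1/6c comp=t0/2c wait=6 total=8
k=2 load=t2/9c comp=t1/2c wait=9 total=17
k=3 load=t3/2c comp=t2/3c wait=3 total=20
k=4 load=t4/4c comp=t3/9c wait=9 total=29
k=5 load=t5/5c comp=t4/7c wait=7 total=36
k=6 load=t6/5c comp=t5/7c wait=7 total=43
k=7 load=t7/2c comp=t6/8c wait=8 total=51
k=8 load=t8/3c comp=t7/6c wait=6 total=57
k=9 load=- comp=t8/6c wait=6 total=63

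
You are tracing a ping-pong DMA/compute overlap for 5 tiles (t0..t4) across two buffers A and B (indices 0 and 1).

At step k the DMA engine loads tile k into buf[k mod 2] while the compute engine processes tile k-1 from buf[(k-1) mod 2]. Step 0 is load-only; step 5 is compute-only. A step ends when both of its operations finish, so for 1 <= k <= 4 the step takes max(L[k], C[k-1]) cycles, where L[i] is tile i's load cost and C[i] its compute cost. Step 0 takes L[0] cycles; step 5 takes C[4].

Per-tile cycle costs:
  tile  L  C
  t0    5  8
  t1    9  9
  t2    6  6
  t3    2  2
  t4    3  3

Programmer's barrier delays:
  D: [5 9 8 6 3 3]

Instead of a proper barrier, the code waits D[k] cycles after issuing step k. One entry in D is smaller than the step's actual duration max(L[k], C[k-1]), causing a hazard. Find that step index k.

step 0: need L[0]=5 = 5; D[0]=5 ok
step 1: need max(L[1]=9,C[0]=8) = 9; D[1]=9 ok
step 2: need max(L[2]=6,C[1]=9) = 9; D[2]=8 SHORT
step 3: need max(L[3]=2,C[2]=6) = 6; D[3]=6 ok
step 4: need max(L[4]=3,C[3]=2) = 3; D[4]=3 ok
step 5: need C[4]=3 = 3; D[5]=3 ok

hazard at step 2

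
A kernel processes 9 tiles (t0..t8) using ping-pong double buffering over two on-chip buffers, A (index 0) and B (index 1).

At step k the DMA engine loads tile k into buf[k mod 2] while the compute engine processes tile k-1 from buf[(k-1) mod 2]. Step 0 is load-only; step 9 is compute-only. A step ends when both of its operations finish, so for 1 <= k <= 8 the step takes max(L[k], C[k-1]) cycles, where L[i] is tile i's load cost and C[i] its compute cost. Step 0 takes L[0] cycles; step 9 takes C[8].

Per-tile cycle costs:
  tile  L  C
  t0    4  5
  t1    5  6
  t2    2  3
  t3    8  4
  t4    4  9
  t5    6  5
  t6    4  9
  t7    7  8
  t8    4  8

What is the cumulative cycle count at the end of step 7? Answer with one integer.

[0] DMA t0→A (4c) ∥ CU idle ⇒ 4c, clock 4
[1] DMA t1→B (5c) ∥ CU A:t0 (5c) ⇒ 5c, clock 9
[2] DMA t2→A (2c) ∥ CU B:t1 (6c) ⇒ 6c, clock 15
[3] DMA t3→B (8c) ∥ CU A:t2 (3c) ⇒ 8c, clock 23
[4] DMA t4→A (4c) ∥ CU B:t3 (4c) ⇒ 4c, clock 27
[5] DMA t5→B (6c) ∥ CU A:t4 (9c) ⇒ 9c, clock 36
[6] DMA t6→A (4c) ∥ CU B:t5 (5c) ⇒ 5c, clock 41
[7] DMA t7→B (7c) ∥ CU A:t6 (9c) ⇒ 9c, clock 50
[8] DMA t8→A (4c) ∥ CU B:t7 (8c) ⇒ 8c, clock 58
[9] DMA idle ∥ CU A:t8 (8c) ⇒ 8c, clock 66

end_cycle[7] = 50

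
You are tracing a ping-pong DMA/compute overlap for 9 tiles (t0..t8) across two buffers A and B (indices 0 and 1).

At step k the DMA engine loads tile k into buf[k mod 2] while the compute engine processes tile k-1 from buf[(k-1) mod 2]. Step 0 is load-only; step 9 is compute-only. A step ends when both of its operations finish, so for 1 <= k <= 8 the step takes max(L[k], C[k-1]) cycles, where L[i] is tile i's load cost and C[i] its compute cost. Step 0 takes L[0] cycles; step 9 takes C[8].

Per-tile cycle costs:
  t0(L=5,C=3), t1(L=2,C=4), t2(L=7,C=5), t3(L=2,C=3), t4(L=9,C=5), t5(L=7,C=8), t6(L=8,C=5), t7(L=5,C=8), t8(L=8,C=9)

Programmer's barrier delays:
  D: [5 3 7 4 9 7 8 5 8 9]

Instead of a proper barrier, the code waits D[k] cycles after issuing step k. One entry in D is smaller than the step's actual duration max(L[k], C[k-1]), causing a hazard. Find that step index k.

[0] required=L[0]=5=5 vs D=5 ok
[1] required=max(L[1]=2,C[0]=3)=3 vs D=3 ok
[2] required=max(L[2]=7,C[1]=4)=7 vs D=7 ok
[3] required=max(L[3]=2,C[2]=5)=5 vs D=4 SHORT
[4] required=max(L[4]=9,C[3]=3)=9 vs D=9 ok
[5] required=max(L[5]=7,C[4]=5)=7 vs D=7 ok
[6] required=max(L[6]=8,C[5]=8)=8 vs D=8 ok
[7] required=max(L[7]=5,C[6]=5)=5 vs D=5 ok
[8] required=max(L[8]=8,C[7]=8)=8 vs D=8 ok
[9] required=C[8]=9=9 vs D=9 ok

hazard at step 3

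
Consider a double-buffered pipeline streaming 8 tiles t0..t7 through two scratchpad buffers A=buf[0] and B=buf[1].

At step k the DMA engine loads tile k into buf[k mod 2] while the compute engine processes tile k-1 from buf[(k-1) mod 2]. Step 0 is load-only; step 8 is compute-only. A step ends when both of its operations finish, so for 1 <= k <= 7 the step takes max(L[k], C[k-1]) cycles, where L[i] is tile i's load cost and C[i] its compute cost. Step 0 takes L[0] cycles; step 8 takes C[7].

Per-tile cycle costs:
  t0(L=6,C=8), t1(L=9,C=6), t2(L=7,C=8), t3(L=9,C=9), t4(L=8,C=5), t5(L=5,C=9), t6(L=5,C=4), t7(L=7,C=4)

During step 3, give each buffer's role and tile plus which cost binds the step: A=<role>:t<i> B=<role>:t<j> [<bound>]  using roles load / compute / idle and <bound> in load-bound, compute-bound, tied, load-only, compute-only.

k=0 load=t0/6c comp=- wait=6 total=6
k=1 load=t1/9c comp=t0/8c wait=9 total=15
k=2 load=t2/7c comp=t1/6c wait=7 total=22
k=3 load=t3/9c comp=t2/8c wait=9 total=31
k=4 load=t4/8c comp=t3/9c wait=9 total=40
k=5 load=t5/5c comp=t4/5c wait=5 total=45
k=6 load=t6/5c comp=t5/9c wait=9 total=54
k=7 load=t7/7c comp=t6/4c wait=7 total=61
k=8 load=- comp=t7/4c wait=4 total=65

step 3: A=compute:t2 B=load:t3 [load-bound]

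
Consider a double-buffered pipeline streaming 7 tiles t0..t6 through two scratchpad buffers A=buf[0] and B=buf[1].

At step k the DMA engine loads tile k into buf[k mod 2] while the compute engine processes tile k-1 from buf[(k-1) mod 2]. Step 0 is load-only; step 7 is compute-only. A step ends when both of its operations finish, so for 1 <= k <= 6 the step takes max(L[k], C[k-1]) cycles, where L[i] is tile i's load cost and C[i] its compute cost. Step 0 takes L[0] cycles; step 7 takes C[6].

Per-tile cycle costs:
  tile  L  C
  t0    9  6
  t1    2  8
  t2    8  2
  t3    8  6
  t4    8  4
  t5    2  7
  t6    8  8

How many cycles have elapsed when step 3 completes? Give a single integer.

  0. 9=9c; end=9; A:t0 B:-
  1. max(2,6)=6c; end=15; A:t0 B:t1
  2. max(8,8)=8c; end=23; A:t2 B:t1
  3. max(8,2)=8c; end=31; A:t2 B:t3
  4. max(8,6)=8c; end=39; A:t4 B:t3
  5. max(2,4)=4c; end=43; A:t4 B:t5
  6. max(8,7)=8c; end=51; A:t6 B:t5
  7. 8=8c; end=59; A:t6 B:t5

end_cycle[3] = 31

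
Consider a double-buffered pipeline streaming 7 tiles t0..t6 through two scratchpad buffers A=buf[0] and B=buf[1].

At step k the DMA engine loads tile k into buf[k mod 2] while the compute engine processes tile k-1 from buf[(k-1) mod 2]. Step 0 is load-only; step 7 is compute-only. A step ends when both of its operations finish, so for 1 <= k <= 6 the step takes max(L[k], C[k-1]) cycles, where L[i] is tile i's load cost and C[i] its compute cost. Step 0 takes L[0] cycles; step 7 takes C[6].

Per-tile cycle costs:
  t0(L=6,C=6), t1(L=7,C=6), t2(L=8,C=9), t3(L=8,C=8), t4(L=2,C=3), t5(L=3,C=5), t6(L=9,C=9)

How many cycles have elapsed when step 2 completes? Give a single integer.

  0. 6=6c; end=6; A:t0 B:-
  1. max(7,6)=7c; end=13; A:t0 B:t1
  2. max(8,6)=8c; end=21; A:t2 B:t1
  3. max(8,9)=9c; end=30; A:t2 B:t3
  4. max(2,8)=8c; end=38; A:t4 B:t3
  5. max(3,3)=3c; end=41; A:t4 B:t5
  6. max(9,5)=9c; end=50; A:t6 B:t5
  7. 9=9c; end=59; A:t6 B:t5

end_cycle[2] = 21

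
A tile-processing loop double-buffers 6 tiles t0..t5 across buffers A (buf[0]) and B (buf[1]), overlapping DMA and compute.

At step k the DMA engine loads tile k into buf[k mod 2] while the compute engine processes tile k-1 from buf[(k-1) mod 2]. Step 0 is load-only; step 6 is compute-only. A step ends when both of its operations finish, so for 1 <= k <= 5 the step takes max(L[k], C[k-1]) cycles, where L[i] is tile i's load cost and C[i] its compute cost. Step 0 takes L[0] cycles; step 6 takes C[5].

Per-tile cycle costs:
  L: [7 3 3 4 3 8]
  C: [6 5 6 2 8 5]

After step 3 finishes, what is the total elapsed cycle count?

end_cycle[3] = 24

k=0 load=t0/7c comp=- wait=7 total=7
k=1 load=t1/3c comp=t0/6c wait=6 total=13
k=2 load=t2/3c comp=t1/5c wait=5 total=18
k=3 load=t3/4c comp=t2/6c wait=6 total=24
k=4 load=t4/3c comp=t3/2c wait=3 total=27
k=5 load=t5/8c comp=t4/8c wait=8 total=35
k=6 load=- comp=t5/5c wait=5 total=40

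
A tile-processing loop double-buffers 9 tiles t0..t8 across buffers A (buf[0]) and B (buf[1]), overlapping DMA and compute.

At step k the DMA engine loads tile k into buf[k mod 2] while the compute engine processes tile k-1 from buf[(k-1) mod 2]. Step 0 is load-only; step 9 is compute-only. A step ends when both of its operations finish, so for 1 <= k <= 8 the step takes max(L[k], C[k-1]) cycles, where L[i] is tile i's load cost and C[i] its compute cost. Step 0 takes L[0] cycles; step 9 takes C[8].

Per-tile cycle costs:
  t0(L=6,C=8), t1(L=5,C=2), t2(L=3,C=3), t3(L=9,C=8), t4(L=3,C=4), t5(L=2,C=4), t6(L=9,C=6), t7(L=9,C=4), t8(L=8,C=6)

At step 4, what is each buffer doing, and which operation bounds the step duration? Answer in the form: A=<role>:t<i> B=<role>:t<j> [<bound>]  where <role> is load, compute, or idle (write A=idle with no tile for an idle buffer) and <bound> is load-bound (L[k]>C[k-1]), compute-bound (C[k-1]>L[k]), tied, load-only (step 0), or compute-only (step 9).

step 4: A=load:t4 B=compute:t3 [compute-bound]

step 0: L[0]=6 → dur=6, Σ=6 | A=load:t0 B=idle [load-only]
step 1: L[1]=5 C[0]=8 → dur=8, Σ=14 | A=compute:t0 B=load:t1 [compute-bound]
step 2: L[2]=3 C[1]=2 → dur=3, Σ=17 | A=load:t2 B=compute:t1 [load-bound]
step 3: L[3]=9 C[2]=3 → dur=9, Σ=26 | A=compute:t2 B=load:t3 [load-bound]
step 4: L[4]=3 C[3]=8 → dur=8, Σ=34 | A=load:t4 B=compute:t3 [compute-bound]
step 5: L[5]=2 C[4]=4 → dur=4, Σ=38 | A=compute:t4 B=load:t5 [compute-bound]
step 6: L[6]=9 C[5]=4 → dur=9, Σ=47 | A=load:t6 B=compute:t5 [load-bound]
step 7: L[7]=9 C[6]=6 → dur=9, Σ=56 | A=compute:t6 B=load:t7 [load-bound]
step 8: L[8]=8 C[7]=4 → dur=8, Σ=64 | A=load:t8 B=compute:t7 [load-bound]
step 9: C[8]=6 → dur=6, Σ=70 | A=compute:t8 B=idle [compute-only]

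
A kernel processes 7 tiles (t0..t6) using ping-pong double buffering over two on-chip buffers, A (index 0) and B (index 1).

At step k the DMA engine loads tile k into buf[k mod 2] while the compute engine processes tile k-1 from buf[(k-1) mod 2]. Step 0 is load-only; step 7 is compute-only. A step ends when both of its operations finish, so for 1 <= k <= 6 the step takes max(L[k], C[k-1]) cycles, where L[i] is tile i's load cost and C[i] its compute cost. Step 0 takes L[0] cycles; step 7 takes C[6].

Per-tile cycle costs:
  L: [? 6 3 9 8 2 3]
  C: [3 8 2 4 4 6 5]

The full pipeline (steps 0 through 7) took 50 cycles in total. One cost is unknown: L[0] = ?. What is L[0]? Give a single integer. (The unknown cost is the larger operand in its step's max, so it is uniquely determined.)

step 0: dur = L[0]=? = L[0]  (unknown; binding)
step 1: dur = max(L[1]=6, C[0]=3) = 6
step 2: dur = max(L[2]=3, C[1]=8) = 8
step 3: dur = max(L[3]=9, C[2]=2) = 9
step 4: dur = max(L[4]=8, C[3]=4) = 8
step 5: dur = max(L[5]=2, C[4]=4) = 4
step 6: dur = max(L[6]=3, C[5]=6) = 6
step 7: dur = C[6]=5 = 5
sum of known step durations = 46
dur[0] = total - known = 50 - 46 = 4
L[0] is the binding max in step 0, so L[0] = dur[0] = 4

L[0] = 4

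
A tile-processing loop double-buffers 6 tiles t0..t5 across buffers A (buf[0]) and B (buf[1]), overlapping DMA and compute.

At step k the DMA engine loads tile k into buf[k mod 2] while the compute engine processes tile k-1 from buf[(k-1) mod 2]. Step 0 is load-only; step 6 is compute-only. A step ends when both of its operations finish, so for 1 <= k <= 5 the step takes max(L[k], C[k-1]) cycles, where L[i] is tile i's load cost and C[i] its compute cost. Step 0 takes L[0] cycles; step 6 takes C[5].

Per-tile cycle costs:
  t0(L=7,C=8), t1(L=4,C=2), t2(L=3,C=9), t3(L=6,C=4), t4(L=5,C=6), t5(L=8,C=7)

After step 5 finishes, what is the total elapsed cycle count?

k=0 load=t0/7c comp=- wait=7 total=7
k=1 load=t1/4c comp=t0/8c wait=8 total=15
k=2 load=t2/3c comp=t1/2c wait=3 total=18
k=3 load=t3/6c comp=t2/9c wait=9 total=27
k=4 load=t4/5c comp=t3/4c wait=5 total=32
k=5 load=t5/8c comp=t4/6c wait=8 total=40
k=6 load=- comp=t5/7c wait=7 total=47

end_cycle[5] = 40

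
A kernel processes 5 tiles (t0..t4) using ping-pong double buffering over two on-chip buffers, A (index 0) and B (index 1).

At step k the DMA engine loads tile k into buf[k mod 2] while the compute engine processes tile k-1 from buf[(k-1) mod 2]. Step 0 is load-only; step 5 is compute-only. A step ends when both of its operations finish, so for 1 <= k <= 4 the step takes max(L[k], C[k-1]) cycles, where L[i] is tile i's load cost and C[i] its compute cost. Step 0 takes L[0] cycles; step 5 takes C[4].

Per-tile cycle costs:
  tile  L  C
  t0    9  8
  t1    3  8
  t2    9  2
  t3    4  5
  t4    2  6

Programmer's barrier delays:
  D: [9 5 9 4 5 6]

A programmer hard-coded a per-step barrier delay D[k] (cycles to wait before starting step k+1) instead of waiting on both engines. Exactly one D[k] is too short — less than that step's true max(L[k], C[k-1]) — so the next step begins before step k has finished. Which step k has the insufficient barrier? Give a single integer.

hazard at step 1

[0] required=L[0]=9=9 vs D=9 ok
[1] required=max(L[1]=3,C[0]=8)=8 vs D=5 SHORT
[2] required=max(L[2]=9,C[1]=8)=9 vs D=9 ok
[3] required=max(L[3]=4,C[2]=2)=4 vs D=4 ok
[4] required=max(L[4]=2,C[3]=5)=5 vs D=5 ok
[5] required=C[4]=6=6 vs D=6 ok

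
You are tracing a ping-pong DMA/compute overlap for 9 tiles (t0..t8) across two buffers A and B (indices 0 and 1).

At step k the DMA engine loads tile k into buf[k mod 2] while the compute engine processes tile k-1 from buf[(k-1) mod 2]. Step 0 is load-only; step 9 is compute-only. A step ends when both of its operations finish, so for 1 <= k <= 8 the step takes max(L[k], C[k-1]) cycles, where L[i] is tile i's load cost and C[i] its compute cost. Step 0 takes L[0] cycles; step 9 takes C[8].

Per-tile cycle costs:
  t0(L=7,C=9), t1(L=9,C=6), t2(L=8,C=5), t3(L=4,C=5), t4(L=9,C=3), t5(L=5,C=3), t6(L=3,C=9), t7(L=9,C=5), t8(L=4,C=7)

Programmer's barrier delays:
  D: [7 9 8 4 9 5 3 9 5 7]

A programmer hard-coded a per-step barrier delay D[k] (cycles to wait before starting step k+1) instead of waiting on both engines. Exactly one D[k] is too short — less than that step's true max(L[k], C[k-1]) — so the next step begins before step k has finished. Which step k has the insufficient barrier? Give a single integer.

[0] required=L[0]=7=7 vs D=7 ok
[1] required=max(L[1]=9,C[0]=9)=9 vs D=9 ok
[2] required=max(L[2]=8,C[1]=6)=8 vs D=8 ok
[3] required=max(L[3]=4,C[2]=5)=5 vs D=4 SHORT
[4] required=max(L[4]=9,C[3]=5)=9 vs D=9 ok
[5] required=max(L[5]=5,C[4]=3)=5 vs D=5 ok
[6] required=max(L[6]=3,C[5]=3)=3 vs D=3 ok
[7] required=max(L[7]=9,C[6]=9)=9 vs D=9 ok
[8] required=max(L[8]=4,C[7]=5)=5 vs D=5 ok
[9] required=C[8]=7=7 vs D=7 ok

hazard at step 3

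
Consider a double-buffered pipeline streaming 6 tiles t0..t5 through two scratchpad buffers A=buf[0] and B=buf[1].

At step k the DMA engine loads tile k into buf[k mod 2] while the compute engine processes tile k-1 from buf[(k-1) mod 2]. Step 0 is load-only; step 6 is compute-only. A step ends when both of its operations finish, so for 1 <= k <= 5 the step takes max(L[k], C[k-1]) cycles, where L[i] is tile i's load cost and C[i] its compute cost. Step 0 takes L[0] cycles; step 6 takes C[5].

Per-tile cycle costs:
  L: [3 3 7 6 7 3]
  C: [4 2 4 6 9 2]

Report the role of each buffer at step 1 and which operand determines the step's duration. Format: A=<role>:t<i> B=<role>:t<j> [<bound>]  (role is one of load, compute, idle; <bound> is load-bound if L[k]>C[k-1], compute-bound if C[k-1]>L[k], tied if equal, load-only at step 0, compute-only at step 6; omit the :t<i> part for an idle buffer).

step 1: A=compute:t0 B=load:t1 [compute-bound]

[0] DMA t0→A (3c) ∥ CU idle ⇒ 3c, clock 3
[1] DMA t1→B (3c) ∥ CU A:t0 (4c) ⇒ 4c, clock 7
[2] DMA t2→A (7c) ∥ CU B:t1 (2c) ⇒ 7c, clock 14
[3] DMA t3→B (6c) ∥ CU A:t2 (4c) ⇒ 6c, clock 20
[4] DMA t4→A (7c) ∥ CU B:t3 (6c) ⇒ 7c, clock 27
[5] DMA t5→B (3c) ∥ CU A:t4 (9c) ⇒ 9c, clock 36
[6] DMA idle ∥ CU B:t5 (2c) ⇒ 2c, clock 38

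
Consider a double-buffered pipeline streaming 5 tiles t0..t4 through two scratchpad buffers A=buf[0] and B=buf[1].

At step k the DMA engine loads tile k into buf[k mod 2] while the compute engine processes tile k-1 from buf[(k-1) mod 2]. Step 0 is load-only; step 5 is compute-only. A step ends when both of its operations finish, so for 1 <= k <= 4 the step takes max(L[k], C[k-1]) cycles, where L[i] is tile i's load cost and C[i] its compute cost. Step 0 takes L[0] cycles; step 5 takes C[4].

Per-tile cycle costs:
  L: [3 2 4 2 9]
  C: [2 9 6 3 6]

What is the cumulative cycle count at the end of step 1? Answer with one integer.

[0] DMA t0→A (3c) ∥ CU idle ⇒ 3c, clock 3
[1] DMA t1→B (2c) ∥ CU A:t0 (2c) ⇒ 2c, clock 5
[2] DMA t2→A (4c) ∥ CU B:t1 (9c) ⇒ 9c, clock 14
[3] DMA t3→B (2c) ∥ CU A:t2 (6c) ⇒ 6c, clock 20
[4] DMA t4→A (9c) ∥ CU B:t3 (3c) ⇒ 9c, clock 29
[5] DMA idle ∥ CU A:t4 (6c) ⇒ 6c, clock 35

end_cycle[1] = 5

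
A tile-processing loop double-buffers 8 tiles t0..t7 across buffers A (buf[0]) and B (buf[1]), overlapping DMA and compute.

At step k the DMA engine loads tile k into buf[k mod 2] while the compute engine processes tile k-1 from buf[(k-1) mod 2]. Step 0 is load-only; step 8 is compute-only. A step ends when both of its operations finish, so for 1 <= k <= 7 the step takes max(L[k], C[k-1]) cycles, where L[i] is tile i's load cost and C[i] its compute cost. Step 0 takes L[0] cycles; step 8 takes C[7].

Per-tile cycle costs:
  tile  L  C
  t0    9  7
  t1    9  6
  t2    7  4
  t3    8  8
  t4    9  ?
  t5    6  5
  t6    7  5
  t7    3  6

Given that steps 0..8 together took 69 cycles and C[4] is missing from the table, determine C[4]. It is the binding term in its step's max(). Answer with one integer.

step 0 → dur = L[0]=9 = 9
step 1 → dur = max(L[1]=9, C[0]=7) = 9
step 2 → dur = max(L[2]=7, C[1]=6) = 7
step 3 → dur = max(L[3]=8, C[2]=4) = 8
step 4 → dur = max(L[4]=9, C[3]=8) = 9
step 5 → dur = max(L[5]=6, C[4]=?) = C[4]  (unknown; binding)
step 6 → dur = max(L[6]=7, C[5]=5) = 7
step 7 → dur = max(L[7]=3, C[6]=5) = 5
step 8 → dur = C[7]=6 = 6
sum of known step durations = 60
dur[5] = total - known = 69 - 60 = 9
C[4] is the binding max in step 5, so C[4] = dur[5] = 9

C[4] = 9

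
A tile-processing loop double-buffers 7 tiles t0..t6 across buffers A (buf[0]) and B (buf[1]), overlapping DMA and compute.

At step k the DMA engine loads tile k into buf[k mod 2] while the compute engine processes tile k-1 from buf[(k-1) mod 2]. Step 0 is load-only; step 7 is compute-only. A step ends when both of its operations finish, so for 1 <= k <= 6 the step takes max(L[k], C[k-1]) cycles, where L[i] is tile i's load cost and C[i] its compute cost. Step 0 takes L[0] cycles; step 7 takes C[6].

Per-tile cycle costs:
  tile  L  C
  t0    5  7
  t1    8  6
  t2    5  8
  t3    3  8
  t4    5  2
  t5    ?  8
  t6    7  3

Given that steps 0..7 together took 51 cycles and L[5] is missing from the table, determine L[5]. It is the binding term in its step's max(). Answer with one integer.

step 0 = dur = L[0]=5 = 5
step 1 = dur = max(L[1]=8, C[0]=7) = 8
step 2 = dur = max(L[2]=5, C[1]=6) = 6
step 3 = dur = max(L[3]=3, C[2]=8) = 8
step 4 = dur = max(L[4]=5, C[3]=8) = 8
step 5 = dur = max(L[5]=?, C[4]=2) = L[5]  (unknown; binding)
step 6 = dur = max(L[6]=7, C[5]=8) = 8
step 7 = dur = C[6]=3 = 3
sum of known step durations = 46
dur[5] = total - known = 51 - 46 = 5
L[5] is the binding max in step 5, so L[5] = dur[5] = 5

L[5] = 5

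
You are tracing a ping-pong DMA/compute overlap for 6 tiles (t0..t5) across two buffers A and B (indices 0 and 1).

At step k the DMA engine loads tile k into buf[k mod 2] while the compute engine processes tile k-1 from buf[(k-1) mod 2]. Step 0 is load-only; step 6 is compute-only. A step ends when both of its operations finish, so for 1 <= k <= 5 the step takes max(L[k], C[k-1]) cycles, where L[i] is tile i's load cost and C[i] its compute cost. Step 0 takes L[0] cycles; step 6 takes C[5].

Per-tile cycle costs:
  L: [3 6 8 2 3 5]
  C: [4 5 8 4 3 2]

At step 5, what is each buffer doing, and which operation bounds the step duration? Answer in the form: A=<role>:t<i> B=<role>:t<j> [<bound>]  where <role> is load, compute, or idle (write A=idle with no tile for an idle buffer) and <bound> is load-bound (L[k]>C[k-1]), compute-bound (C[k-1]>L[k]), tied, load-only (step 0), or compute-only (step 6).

step 5: A=compute:t4 B=load:t5 [load-bound]

[0] DMA t0→A (3c) ∥ CU idle ⇒ 3c, clock 3
[1] DMA t1→B (6c) ∥ CU A:t0 (4c) ⇒ 6c, clock 9
[2] DMA t2→A (8c) ∥ CU B:t1 (5c) ⇒ 8c, clock 17
[3] DMA t3→B (2c) ∥ CU A:t2 (8c) ⇒ 8c, clock 25
[4] DMA t4→A (3c) ∥ CU B:t3 (4c) ⇒ 4c, clock 29
[5] DMA t5→B (5c) ∥ CU A:t4 (3c) ⇒ 5c, clock 34
[6] DMA idle ∥ CU B:t5 (2c) ⇒ 2c, clock 36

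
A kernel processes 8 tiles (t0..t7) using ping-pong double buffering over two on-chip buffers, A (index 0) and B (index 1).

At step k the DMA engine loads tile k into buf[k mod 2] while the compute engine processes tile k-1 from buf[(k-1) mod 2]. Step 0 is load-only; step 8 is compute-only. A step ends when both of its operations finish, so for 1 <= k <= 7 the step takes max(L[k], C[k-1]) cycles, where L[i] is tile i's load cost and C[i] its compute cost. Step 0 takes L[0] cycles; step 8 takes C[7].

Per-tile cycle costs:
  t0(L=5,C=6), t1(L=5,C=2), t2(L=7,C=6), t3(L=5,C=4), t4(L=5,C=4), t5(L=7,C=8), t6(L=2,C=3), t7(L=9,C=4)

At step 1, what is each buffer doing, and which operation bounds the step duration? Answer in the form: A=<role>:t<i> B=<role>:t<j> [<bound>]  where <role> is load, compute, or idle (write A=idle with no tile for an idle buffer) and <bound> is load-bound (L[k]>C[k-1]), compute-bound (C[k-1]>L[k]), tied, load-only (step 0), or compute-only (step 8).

  0. 5=5c; end=5; A:t0 B:-
  1. max(5,6)=6c; end=11; A:t0 B:t1
  2. max(7,2)=7c; end=18; A:t2 B:t1
  3. max(5,6)=6c; end=24; A:t2 B:t3
  4. max(5,4)=5c; end=29; A:t4 B:t3
  5. max(7,4)=7c; end=36; A:t4 B:t5
  6. max(2,8)=8c; end=44; A:t6 B:t5
  7. max(9,3)=9c; end=53; A:t6 B:t7
  8. 4=4c; end=57; A:t6 B:t7

step 1: A=compute:t0 B=load:t1 [compute-bound]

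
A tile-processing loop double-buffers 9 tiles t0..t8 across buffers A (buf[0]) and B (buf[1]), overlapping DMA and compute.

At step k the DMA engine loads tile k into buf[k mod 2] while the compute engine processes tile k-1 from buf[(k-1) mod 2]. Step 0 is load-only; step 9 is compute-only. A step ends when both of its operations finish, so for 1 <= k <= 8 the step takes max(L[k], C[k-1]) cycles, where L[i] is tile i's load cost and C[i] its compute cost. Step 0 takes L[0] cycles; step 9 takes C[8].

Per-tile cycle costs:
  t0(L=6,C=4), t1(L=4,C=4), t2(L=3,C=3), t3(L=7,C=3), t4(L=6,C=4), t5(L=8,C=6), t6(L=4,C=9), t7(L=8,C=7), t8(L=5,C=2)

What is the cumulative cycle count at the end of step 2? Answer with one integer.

k=0 load=t0/6c comp=- wait=6 total=6
k=1 load=t1/4c comp=t0/4c wait=4 total=10
k=2 load=t2/3c comp=t1/4c wait=4 total=14
k=3 load=t3/7c comp=t2/3c wait=7 total=21
k=4 load=t4/6c comp=t3/3c wait=6 total=27
k=5 load=t5/8c comp=t4/4c wait=8 total=35
k=6 load=t6/4c comp=t5/6c wait=6 total=41
k=7 load=t7/8c comp=t6/9c wait=9 total=50
k=8 load=t8/5c comp=t7/7c wait=7 total=57
k=9 load=- comp=t8/2c wait=2 total=59

end_cycle[2] = 14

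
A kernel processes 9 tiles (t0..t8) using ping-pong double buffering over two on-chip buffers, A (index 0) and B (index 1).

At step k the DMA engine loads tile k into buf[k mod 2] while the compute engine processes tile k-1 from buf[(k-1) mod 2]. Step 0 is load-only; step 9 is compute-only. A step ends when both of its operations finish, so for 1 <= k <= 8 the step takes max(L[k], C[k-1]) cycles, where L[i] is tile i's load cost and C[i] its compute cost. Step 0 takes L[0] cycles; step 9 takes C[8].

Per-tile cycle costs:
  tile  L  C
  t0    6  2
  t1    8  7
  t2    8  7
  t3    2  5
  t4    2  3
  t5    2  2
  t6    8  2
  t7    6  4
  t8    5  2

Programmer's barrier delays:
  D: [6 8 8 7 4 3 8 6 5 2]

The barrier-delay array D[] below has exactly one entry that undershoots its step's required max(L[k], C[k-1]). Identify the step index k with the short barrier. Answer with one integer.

k=0 barrier L[0]=6→6c, D[0]=6 ok
k=1 barrier max(L[1]=8,C[0]=2)→8c, D[1]=8 ok
k=2 barrier max(L[2]=8,C[1]=7)→8c, D[2]=8 ok
k=3 barrier max(L[3]=2,C[2]=7)→7c, D[3]=7 ok
k=4 barrier max(L[4]=2,C[3]=5)→5c, D[4]=4 SHORT
k=5 barrier max(L[5]=2,C[4]=3)→3c, D[5]=3 ok
k=6 barrier max(L[6]=8,C[5]=2)→8c, D[6]=8 ok
k=7 barrier max(L[7]=6,C[6]=2)→6c, D[7]=6 ok
k=8 barrier max(L[8]=5,C[7]=4)→5c, D[8]=5 ok
k=9 barrier C[8]=2→2c, D[9]=2 ok

hazard at step 4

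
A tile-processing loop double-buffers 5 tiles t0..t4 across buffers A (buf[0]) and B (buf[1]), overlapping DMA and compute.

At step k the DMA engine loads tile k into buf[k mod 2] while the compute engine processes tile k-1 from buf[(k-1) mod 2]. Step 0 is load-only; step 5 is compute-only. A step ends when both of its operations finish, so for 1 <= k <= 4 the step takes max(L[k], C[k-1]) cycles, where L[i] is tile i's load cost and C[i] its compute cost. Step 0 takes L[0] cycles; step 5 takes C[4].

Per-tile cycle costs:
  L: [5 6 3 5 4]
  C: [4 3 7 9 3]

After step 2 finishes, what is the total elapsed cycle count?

step 0: L[0]=5 → dur=5, Σ=5 | A=load:t0 B=idle [load-only]
step 1: L[1]=6 C[0]=4 → dur=6, Σ=11 | A=compute:t0 B=load:t1 [load-bound]
step 2: L[2]=3 C[1]=3 → dur=3, Σ=14 | A=load:t2 B=compute:t1 [tied]
step 3: L[3]=5 C[2]=7 → dur=7, Σ=21 | A=compute:t2 B=load:t3 [compute-bound]
step 4: L[4]=4 C[3]=9 → dur=9, Σ=30 | A=load:t4 B=compute:t3 [compute-bound]
step 5: C[4]=3 → dur=3, Σ=33 | A=compute:t4 B=idle [compute-only]

end_cycle[2] = 14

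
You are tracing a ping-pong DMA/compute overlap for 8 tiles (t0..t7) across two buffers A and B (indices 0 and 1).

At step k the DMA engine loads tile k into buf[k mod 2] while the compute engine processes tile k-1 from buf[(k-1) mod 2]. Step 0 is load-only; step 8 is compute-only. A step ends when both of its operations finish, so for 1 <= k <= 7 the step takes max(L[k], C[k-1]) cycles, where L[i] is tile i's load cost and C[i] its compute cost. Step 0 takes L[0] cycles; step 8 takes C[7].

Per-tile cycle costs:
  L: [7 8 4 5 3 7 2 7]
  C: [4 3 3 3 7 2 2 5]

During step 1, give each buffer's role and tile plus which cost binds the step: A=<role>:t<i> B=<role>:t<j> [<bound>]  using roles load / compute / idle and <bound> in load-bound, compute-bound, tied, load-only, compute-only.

step 1: A=compute:t0 B=load:t1 [load-bound]

  0. 7=7c; end=7; A:t0 B:-
  1. max(8,4)=8c; end=15; A:t0 B:t1
  2. max(4,3)=4c; end=19; A:t2 B:t1
  3. max(5,3)=5c; end=24; A:t2 B:t3
  4. max(3,3)=3c; end=27; A:t4 B:t3
  5. max(7,7)=7c; end=34; A:t4 B:t5
  6. max(2,2)=2c; end=36; A:t6 B:t5
  7. max(7,2)=7c; end=43; A:t6 B:t7
  8. 5=5c; end=48; A:t6 B:t7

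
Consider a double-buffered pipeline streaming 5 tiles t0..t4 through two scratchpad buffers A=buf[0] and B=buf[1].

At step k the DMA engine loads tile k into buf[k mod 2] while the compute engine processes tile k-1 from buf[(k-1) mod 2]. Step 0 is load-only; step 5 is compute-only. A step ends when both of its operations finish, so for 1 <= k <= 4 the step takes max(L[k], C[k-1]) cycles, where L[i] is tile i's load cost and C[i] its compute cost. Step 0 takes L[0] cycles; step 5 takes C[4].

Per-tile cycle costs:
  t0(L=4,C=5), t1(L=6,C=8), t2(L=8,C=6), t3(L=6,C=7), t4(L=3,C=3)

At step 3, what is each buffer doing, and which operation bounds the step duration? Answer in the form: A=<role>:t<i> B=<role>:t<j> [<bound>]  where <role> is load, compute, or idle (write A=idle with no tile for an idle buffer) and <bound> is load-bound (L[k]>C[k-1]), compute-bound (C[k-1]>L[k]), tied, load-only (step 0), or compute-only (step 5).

step 3: A=compute:t2 B=load:t3 [tied]

  0. 4=4c; end=4; A:t0 B:-
  1. max(6,5)=6c; end=10; A:t0 B:t1
  2. max(8,8)=8c; end=18; A:t2 B:t1
  3. max(6,6)=6c; end=24; A:t2 B:t3
  4. max(3,7)=7c; end=31; A:t4 B:t3
  5. 3=3c; end=34; A:t4 B:t3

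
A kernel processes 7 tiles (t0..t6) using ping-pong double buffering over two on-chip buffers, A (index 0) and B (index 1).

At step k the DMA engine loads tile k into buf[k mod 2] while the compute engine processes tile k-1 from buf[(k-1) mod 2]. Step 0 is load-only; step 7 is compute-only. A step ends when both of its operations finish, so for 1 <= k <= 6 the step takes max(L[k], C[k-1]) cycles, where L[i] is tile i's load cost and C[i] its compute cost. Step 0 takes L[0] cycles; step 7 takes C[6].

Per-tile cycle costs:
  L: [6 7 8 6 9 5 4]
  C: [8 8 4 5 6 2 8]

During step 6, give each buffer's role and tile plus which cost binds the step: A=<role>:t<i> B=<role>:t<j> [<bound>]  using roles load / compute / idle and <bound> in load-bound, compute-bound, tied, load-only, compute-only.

step 6: A=load:t6 B=compute:t5 [load-bound]

k=0 load=t0/6c comp=- wait=6 total=6
k=1 load=t1/7c comp=t0/8c wait=8 total=14
k=2 load=t2/8c comp=t1/8c wait=8 total=22
k=3 load=t3/6c comp=t2/4c wait=6 total=28
k=4 load=t4/9c comp=t3/5c wait=9 total=37
k=5 load=t5/5c comp=t4/6c wait=6 total=43
k=6 load=t6/4c comp=t5/2c wait=4 total=47
k=7 load=- comp=t6/8c wait=8 total=55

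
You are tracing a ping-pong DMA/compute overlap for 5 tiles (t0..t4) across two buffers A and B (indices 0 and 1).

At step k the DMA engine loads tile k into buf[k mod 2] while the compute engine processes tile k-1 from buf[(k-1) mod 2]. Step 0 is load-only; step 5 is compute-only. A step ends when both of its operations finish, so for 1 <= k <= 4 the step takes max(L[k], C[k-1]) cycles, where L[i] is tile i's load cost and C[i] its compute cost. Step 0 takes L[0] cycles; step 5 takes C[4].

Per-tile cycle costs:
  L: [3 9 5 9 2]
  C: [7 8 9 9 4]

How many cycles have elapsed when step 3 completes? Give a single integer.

[0] DMA t0→A (3c) ∥ CU idle ⇒ 3c, clock 3
[1] DMA t1→B (9c) ∥ CU A:t0 (7c) ⇒ 9c, clock 12
[2] DMA t2→A (5c) ∥ CU B:t1 (8c) ⇒ 8c, clock 20
[3] DMA t3→B (9c) ∥ CU A:t2 (9c) ⇒ 9c, clock 29
[4] DMA t4→A (2c) ∥ CU B:t3 (9c) ⇒ 9c, clock 38
[5] DMA idle ∥ CU A:t4 (4c) ⇒ 4c, clock 42

end_cycle[3] = 29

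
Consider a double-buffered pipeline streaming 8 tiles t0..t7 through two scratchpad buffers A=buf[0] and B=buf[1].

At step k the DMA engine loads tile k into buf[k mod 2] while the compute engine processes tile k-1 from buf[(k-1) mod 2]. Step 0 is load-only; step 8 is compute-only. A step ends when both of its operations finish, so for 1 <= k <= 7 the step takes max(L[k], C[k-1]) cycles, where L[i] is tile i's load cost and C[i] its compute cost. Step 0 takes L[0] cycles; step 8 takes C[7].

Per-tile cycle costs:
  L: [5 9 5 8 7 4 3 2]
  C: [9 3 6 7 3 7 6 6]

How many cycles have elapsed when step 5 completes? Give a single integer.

end_cycle[5] = 38

[0] DMA t0→A (5c) ∥ CU idle ⇒ 5c, clock 5
[1] DMA t1→B (9c) ∥ CU A:t0 (9c) ⇒ 9c, clock 14
[2] DMA t2→A (5c) ∥ CU B:t1 (3c) ⇒ 5c, clock 19
[3] DMA t3→B (8c) ∥ CU A:t2 (6c) ⇒ 8c, clock 27
[4] DMA t4→A (7c) ∥ CU B:t3 (7c) ⇒ 7c, clock 34
[5] DMA t5→B (4c) ∥ CU A:t4 (3c) ⇒ 4c, clock 38
[6] DMA t6→A (3c) ∥ CU B:t5 (7c) ⇒ 7c, clock 45
[7] DMA t7→B (2c) ∥ CU A:t6 (6c) ⇒ 6c, clock 51
[8] DMA idle ∥ CU B:t7 (6c) ⇒ 6c, clock 57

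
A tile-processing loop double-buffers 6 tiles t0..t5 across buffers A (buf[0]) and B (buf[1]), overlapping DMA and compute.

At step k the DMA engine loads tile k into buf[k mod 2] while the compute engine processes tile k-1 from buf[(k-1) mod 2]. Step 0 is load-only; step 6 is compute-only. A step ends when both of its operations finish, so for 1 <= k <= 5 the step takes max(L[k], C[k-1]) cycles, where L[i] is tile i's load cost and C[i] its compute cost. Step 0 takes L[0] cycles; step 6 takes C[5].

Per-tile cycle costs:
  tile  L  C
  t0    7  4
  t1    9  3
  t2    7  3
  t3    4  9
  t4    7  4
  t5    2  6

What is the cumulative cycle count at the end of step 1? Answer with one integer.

[0] DMA t0→A (7c) ∥ CU idle ⇒ 7c, clock 7
[1] DMA t1→B (9c) ∥ CU A:t0 (4c) ⇒ 9c, clock 16
[2] DMA t2→A (7c) ∥ CU B:t1 (3c) ⇒ 7c, clock 23
[3] DMA t3→B (4c) ∥ CU A:t2 (3c) ⇒ 4c, clock 27
[4] DMA t4→A (7c) ∥ CU B:t3 (9c) ⇒ 9c, clock 36
[5] DMA t5→B (2c) ∥ CU A:t4 (4c) ⇒ 4c, clock 40
[6] DMA idle ∥ CU B:t5 (6c) ⇒ 6c, clock 46

end_cycle[1] = 16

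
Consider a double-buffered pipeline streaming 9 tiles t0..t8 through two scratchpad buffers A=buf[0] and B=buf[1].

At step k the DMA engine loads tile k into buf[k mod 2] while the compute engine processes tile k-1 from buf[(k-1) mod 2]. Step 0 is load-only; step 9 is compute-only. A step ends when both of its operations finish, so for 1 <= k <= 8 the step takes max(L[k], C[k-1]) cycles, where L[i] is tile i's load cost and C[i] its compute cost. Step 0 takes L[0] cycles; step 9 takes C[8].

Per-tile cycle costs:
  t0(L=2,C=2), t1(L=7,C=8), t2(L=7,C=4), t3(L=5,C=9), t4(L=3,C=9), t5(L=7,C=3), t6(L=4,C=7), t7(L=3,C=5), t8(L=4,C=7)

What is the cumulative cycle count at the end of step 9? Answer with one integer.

[0] DMA t0→A (2c) ∥ CU idle ⇒ 2c, clock 2
[1] DMA t1→B (7c) ∥ CU A:t0 (2c) ⇒ 7c, clock 9
[2] DMA t2→A (7c) ∥ CU B:t1 (8c) ⇒ 8c, clock 17
[3] DMA t3→B (5c) ∥ CU A:t2 (4c) ⇒ 5c, clock 22
[4] DMA t4→A (3c) ∥ CU B:t3 (9c) ⇒ 9c, clock 31
[5] DMA t5→B (7c) ∥ CU A:t4 (9c) ⇒ 9c, clock 40
[6] DMA t6→A (4c) ∥ CU B:t5 (3c) ⇒ 4c, clock 44
[7] DMA t7→B (3c) ∥ CU A:t6 (7c) ⇒ 7c, clock 51
[8] DMA t8→A (4c) ∥ CU B:t7 (5c) ⇒ 5c, clock 56
[9] DMA idle ∥ CU A:t8 (7c) ⇒ 7c, clock 63

end_cycle[9] = 63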